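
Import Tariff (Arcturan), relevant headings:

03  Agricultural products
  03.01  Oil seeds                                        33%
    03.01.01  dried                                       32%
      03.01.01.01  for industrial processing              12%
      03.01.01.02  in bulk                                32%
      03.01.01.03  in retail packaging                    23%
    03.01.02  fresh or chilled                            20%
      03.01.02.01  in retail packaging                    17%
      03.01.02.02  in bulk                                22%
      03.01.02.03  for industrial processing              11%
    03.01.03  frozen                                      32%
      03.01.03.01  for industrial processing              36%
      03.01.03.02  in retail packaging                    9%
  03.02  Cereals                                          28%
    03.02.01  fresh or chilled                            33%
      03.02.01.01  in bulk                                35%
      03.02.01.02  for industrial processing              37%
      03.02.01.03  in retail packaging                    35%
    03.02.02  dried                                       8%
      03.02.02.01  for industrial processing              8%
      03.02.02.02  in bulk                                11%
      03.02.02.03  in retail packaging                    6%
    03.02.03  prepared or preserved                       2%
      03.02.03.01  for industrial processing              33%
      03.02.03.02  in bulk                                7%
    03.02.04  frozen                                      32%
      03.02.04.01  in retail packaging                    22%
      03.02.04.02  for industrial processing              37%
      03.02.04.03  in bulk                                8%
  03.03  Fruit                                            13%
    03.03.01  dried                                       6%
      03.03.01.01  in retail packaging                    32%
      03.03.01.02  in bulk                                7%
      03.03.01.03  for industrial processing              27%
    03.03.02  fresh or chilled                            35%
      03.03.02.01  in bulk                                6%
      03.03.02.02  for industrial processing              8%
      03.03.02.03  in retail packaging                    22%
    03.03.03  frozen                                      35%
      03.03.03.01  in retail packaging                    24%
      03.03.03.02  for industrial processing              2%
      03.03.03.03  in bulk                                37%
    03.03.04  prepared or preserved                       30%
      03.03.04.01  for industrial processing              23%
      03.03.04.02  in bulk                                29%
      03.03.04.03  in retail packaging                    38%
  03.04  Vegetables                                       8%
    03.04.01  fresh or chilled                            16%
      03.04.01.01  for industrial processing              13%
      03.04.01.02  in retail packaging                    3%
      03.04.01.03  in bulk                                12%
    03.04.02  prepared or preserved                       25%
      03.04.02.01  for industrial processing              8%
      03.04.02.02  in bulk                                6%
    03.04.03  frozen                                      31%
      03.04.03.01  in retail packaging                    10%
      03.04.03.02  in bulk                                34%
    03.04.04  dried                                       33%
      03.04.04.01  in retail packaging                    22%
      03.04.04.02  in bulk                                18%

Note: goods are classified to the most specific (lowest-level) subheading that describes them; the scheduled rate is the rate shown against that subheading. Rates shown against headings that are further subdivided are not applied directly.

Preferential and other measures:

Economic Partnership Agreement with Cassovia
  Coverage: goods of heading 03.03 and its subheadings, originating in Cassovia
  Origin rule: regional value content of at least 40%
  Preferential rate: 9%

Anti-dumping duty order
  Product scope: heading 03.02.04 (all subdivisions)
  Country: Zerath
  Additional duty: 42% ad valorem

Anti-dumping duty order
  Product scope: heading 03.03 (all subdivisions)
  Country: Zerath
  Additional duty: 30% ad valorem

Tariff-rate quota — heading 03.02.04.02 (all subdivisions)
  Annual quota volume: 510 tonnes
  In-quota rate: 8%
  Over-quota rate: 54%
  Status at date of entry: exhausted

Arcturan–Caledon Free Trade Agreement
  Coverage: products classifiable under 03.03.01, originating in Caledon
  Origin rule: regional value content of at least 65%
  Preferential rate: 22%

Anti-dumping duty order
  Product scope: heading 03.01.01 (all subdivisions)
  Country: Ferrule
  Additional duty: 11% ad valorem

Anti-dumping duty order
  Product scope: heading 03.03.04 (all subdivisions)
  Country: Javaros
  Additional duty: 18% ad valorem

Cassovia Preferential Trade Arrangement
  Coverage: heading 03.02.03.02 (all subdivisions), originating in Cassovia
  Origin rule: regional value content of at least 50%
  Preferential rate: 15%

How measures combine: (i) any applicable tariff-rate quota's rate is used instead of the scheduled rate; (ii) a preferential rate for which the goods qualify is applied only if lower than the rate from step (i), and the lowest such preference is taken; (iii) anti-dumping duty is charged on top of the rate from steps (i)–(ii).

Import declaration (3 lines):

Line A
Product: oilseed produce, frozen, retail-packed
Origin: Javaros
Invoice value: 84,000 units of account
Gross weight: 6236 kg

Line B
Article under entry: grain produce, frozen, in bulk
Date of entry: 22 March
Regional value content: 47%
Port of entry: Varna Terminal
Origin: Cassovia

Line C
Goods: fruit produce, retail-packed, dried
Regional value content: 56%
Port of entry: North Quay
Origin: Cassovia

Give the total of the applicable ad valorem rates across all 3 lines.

Line A: oilseed → 03.01; frozen → 03.01.03; retail-packed → 03.01.03.02. Scheduled 9%. No special measure applies. → 9%.
Line B: grain → 03.02; frozen → 03.02.04; in bulk → 03.02.04.03. Scheduled 8%. Cassovia agreement on 03.03: 03.02.04.03 not covered; Cassovia agreement on 03.02.03.02: 03.02.04.03 not covered. → 8%.
Line C: fruit → 03.03; dried → 03.03.01; retail-packed → 03.03.01.01. Scheduled 32%. Cassovia agreement on 03.03: RVC ≥ 40% → 9% available; Cassovia agreement on 03.02.03.02: 03.03.01.01 not covered; preferential 9%. → 9%.
Sum: 9% + 8% + 9% = 26%.

26%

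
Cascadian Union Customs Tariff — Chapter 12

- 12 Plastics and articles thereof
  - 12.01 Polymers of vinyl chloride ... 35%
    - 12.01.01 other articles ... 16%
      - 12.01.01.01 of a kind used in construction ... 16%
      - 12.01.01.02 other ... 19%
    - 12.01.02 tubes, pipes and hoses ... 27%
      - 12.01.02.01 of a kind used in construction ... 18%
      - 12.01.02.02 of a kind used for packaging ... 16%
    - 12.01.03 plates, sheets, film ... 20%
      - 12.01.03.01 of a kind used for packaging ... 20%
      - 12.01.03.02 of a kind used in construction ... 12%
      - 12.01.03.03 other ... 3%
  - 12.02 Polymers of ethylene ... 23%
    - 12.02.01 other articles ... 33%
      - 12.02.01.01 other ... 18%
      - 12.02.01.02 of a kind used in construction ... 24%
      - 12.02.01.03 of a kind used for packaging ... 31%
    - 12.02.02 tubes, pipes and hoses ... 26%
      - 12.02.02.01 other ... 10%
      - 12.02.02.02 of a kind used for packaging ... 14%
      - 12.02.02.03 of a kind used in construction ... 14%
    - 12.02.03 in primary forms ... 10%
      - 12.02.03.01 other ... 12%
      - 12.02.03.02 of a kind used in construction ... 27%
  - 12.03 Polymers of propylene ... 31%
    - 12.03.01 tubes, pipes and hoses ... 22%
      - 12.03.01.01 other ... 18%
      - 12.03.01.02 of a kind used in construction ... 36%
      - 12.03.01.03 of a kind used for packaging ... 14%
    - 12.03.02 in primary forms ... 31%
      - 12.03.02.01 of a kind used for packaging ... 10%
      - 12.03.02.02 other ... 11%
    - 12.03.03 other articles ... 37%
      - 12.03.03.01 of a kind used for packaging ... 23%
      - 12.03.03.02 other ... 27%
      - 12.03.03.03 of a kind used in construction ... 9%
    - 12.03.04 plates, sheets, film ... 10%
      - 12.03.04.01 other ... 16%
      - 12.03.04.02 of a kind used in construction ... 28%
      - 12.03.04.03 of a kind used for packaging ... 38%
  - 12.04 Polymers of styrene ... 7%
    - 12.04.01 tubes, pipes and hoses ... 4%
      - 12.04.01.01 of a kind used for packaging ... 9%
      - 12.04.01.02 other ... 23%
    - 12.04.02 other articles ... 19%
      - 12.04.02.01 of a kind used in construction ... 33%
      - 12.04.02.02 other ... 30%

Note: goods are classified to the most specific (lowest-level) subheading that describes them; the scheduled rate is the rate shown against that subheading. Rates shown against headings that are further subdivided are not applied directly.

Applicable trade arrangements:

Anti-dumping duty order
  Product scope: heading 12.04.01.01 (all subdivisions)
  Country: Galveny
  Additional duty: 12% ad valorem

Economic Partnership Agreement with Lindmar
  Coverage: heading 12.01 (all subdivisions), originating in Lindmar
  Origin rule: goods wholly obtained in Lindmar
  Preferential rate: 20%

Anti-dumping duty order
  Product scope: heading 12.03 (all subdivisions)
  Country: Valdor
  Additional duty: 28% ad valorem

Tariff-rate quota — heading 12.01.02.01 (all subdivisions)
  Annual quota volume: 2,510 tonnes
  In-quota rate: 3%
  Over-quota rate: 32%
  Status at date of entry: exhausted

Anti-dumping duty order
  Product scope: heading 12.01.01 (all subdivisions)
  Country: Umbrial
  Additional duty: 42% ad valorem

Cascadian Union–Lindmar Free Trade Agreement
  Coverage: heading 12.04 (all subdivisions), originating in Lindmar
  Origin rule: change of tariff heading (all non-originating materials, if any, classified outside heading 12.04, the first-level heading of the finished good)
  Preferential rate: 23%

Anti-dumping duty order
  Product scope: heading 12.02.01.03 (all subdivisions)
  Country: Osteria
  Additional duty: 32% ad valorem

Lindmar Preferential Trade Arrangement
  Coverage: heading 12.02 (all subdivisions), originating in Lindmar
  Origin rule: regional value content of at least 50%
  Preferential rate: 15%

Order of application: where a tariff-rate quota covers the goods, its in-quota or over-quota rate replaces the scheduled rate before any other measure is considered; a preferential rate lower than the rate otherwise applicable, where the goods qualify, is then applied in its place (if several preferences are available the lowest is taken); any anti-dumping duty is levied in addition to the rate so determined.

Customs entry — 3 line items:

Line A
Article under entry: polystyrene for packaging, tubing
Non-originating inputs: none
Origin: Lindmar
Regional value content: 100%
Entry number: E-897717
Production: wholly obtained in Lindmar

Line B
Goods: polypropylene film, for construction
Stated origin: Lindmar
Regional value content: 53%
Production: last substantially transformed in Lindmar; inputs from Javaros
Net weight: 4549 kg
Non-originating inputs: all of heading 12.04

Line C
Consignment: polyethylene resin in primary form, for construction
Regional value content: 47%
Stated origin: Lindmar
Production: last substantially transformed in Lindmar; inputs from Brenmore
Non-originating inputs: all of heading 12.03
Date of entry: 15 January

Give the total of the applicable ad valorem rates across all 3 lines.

Line A: polystyrene → 12.04; tubing → 12.04.01; for packaging → 12.04.01.01. Scheduled 9%. Lindmar agreement on 12.01: 12.04.01.01 not covered; Lindmar agreement on 12.04: CTH met → 23% available; Lindmar agreement on 12.02: 12.04.01.01 not covered; preference 23% not lower than 9% → no reduction. → 9%.
Line B: polypropylene → 12.03; film → 12.03.04; for construction → 12.03.04.02. Scheduled 28%. Lindmar agreement on 12.01: 12.03.04.02 not covered; Lindmar agreement on 12.04: 12.03.04.02 not covered; Lindmar agreement on 12.02: 12.03.04.02 not covered. → 28%.
Line C: polyethylene → 12.02; resin in primary form → 12.02.03; for construction → 12.02.03.02. Scheduled 27%. Lindmar agreement on 12.01: 12.02.03.02 not covered; Lindmar agreement on 12.04: 12.02.03.02 not covered; Lindmar agreement on 12.02: RVC < 50%. → 27%.
Sum: 9% + 28% + 27% = 64%.

64%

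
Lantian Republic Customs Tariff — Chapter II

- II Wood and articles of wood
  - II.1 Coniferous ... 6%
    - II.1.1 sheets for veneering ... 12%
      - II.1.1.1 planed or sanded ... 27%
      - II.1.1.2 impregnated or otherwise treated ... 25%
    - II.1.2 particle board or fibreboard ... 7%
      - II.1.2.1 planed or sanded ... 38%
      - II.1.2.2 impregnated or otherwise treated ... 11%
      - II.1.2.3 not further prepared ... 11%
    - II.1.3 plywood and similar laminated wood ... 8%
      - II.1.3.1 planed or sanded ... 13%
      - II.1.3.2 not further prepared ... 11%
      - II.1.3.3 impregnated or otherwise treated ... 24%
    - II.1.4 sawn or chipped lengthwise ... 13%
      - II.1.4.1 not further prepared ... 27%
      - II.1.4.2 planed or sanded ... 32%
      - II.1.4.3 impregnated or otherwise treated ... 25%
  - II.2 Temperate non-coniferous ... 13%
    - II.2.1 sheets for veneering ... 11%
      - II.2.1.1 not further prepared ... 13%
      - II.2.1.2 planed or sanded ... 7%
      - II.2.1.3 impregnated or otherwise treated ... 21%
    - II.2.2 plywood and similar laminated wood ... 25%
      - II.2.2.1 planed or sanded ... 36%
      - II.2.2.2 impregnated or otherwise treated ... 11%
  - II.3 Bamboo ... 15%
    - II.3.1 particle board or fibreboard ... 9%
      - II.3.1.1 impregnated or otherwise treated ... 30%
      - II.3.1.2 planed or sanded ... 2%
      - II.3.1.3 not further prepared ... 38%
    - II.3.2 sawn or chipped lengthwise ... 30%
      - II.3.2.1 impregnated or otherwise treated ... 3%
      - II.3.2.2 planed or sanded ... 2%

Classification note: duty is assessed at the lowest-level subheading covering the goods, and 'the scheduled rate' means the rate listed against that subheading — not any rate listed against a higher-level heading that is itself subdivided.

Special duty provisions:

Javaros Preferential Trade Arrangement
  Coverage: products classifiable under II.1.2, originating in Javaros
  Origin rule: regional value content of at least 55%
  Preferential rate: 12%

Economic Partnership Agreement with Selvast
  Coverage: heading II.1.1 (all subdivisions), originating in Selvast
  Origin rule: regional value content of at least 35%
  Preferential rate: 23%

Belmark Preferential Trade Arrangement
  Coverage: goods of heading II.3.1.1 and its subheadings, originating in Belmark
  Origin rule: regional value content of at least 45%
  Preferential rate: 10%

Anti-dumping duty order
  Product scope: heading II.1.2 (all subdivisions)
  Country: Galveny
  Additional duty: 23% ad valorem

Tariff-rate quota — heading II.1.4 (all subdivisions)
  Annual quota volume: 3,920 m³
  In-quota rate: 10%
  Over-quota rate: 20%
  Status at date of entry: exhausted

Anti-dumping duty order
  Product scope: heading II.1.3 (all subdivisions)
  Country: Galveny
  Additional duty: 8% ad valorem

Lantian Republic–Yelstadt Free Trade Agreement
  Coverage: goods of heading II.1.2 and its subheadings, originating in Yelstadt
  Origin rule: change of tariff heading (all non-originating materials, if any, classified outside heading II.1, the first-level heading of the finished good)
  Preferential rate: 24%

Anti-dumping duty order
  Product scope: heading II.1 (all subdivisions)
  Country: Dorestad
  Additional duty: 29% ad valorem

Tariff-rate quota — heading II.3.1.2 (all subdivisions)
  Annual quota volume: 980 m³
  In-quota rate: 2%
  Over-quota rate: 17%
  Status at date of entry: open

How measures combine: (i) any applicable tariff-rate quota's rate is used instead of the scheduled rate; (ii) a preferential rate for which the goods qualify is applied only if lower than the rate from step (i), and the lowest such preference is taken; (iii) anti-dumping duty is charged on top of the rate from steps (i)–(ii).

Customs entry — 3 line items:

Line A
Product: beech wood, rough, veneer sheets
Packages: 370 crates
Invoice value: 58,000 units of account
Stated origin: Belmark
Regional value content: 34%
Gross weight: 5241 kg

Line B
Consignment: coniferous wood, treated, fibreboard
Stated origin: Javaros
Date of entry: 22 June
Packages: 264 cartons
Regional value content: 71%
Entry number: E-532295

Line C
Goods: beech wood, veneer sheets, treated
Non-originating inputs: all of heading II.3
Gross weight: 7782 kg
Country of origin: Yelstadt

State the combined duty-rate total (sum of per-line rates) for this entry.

45%

Line A: beech → II.2; veneer sheets → II.2.1; rough → II.2.1.1. Scheduled 13%. Belmark agreement on II.3.1.1: II.2.1.1 not covered. → 13%.
Line B: coniferous → II.1; fibreboard → II.1.2; treated → II.1.2.2. Scheduled 11%. Javaros agreement on II.1.2: RVC ≥ 55% → 12% available; preference 12% not lower than 11% → no reduction. → 11%.
Line C: beech → II.2; veneer sheets → II.2.1; treated → II.2.1.3. Scheduled 21%. Yelstadt agreement on II.1.2: II.2.1.3 not covered. → 21%.
Sum: 13% + 11% + 21% = 45%.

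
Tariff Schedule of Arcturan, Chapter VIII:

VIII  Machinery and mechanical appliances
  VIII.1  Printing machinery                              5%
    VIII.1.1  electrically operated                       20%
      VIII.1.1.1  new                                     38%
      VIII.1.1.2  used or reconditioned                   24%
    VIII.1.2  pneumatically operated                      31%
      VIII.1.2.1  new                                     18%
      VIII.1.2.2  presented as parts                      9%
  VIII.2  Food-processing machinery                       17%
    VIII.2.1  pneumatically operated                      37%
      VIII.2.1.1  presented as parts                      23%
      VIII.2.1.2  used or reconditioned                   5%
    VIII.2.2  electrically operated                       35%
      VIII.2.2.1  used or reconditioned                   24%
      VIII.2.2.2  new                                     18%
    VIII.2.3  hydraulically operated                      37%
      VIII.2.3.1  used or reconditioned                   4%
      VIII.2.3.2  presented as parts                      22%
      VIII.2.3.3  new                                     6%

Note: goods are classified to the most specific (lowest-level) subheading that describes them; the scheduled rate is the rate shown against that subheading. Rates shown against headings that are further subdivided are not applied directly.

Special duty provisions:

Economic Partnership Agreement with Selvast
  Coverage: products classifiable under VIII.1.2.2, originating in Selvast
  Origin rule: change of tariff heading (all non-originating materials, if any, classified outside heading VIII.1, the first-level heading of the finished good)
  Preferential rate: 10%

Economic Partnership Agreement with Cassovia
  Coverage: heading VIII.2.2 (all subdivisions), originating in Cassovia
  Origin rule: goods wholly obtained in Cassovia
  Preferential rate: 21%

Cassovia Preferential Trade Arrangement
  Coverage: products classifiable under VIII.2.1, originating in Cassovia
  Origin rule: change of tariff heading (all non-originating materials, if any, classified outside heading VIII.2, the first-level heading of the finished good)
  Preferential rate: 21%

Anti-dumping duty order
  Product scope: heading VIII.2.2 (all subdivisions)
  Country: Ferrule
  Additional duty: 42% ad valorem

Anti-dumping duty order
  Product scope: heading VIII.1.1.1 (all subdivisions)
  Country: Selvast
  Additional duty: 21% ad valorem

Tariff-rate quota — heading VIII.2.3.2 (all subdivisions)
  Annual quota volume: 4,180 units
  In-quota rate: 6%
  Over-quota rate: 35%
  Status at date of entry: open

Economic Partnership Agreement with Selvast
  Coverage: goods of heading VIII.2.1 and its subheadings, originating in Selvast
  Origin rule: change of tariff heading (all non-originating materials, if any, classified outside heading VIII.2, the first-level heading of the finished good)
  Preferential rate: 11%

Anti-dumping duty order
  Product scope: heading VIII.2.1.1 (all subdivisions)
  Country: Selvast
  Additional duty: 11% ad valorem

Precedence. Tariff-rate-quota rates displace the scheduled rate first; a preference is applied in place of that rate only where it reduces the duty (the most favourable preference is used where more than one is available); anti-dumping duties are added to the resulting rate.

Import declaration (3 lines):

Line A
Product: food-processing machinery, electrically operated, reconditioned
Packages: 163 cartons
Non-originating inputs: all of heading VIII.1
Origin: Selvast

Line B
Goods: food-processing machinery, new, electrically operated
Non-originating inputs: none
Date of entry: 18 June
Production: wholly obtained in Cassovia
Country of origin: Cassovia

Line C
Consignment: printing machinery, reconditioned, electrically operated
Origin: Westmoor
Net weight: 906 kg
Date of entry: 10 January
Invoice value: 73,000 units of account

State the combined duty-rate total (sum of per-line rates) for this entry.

Line A: food-processing → VIII.2; electrically operated → VIII.2.2; reconditioned → VIII.2.2.1. Scheduled 24%. Selvast agreement on VIII.1.2.2: VIII.2.2.1 not covered; Selvast agreement on VIII.2.1: VIII.2.2.1 not covered. → 24%.
Line B: food-processing → VIII.2; electrically operated → VIII.2.2; new → VIII.2.2.2. Scheduled 18%. Cassovia agreement on VIII.2.2: wholly obtained → 21% available; Cassovia agreement on VIII.2.1: VIII.2.2.2 not covered; preference 21% not lower than 18% → no reduction. → 18%.
Line C: printing → VIII.1; electrically operated → VIII.1.1; reconditioned → VIII.1.1.2. Scheduled 24%. No special measure applies. → 24%.
Sum: 24% + 18% + 24% = 66%.

66%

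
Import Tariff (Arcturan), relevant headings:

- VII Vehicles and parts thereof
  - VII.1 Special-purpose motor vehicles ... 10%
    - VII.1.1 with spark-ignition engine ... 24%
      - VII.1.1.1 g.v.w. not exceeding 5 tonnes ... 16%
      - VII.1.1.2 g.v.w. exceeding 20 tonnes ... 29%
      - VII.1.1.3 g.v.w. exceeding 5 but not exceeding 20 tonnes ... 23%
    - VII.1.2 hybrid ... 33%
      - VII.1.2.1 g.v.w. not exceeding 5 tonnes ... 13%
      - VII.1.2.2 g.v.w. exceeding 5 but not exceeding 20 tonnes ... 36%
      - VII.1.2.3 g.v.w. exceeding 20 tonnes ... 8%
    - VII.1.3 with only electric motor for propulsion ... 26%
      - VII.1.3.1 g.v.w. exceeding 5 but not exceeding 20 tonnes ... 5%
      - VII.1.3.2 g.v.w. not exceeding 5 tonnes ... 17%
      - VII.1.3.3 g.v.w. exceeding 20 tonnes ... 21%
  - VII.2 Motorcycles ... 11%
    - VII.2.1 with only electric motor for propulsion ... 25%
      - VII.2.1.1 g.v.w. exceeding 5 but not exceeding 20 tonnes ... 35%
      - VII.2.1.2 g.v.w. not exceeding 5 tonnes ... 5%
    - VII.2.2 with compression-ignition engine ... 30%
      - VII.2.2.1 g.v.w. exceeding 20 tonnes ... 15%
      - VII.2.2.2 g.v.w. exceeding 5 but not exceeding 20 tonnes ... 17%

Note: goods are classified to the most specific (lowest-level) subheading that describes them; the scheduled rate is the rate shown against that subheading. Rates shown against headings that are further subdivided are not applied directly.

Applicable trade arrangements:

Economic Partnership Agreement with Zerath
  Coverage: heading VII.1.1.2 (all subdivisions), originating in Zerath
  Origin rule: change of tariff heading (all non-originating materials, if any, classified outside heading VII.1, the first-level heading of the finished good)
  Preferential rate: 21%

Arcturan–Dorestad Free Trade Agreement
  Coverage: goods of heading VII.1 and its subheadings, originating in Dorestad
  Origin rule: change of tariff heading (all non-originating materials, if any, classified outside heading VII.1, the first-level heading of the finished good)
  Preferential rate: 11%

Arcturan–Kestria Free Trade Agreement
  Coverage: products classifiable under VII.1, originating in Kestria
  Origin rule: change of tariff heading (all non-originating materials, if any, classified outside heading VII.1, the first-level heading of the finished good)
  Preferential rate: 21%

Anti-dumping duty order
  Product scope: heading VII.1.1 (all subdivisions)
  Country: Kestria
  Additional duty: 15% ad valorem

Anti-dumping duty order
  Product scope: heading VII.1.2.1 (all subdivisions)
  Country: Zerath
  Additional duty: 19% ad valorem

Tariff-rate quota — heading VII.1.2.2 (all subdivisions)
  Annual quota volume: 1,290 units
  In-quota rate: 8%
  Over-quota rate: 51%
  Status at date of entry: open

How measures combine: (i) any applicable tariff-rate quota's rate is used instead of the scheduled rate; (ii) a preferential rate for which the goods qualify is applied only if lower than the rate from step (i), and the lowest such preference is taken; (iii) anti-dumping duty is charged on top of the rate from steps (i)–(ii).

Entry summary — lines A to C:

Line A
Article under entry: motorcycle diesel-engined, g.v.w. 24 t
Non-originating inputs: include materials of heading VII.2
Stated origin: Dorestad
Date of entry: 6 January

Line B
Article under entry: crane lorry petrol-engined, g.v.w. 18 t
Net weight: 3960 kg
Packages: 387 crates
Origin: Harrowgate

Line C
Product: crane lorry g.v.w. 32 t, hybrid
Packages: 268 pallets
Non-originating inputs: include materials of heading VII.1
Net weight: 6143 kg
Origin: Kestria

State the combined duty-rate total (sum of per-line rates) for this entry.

Line A: motorcycle → VII.2; diesel-engined → VII.2.2; g.v.w. 24 t → VII.2.2.1. Scheduled 15%. Dorestad agreement on VII.1: VII.2.2.1 not covered. → 15%.
Line B: crane lorry → VII.1; petrol-engined → VII.1.1; g.v.w. 18 t → VII.1.1.3. Scheduled 23%. No special measure applies. → 23%.
Line C: crane lorry → VII.1; hybrid → VII.1.2; g.v.w. 32 t → VII.1.2.3. Scheduled 8%. Kestria agreement on VII.1: CTH not met. → 8%.
Sum: 15% + 23% + 8% = 46%.

46%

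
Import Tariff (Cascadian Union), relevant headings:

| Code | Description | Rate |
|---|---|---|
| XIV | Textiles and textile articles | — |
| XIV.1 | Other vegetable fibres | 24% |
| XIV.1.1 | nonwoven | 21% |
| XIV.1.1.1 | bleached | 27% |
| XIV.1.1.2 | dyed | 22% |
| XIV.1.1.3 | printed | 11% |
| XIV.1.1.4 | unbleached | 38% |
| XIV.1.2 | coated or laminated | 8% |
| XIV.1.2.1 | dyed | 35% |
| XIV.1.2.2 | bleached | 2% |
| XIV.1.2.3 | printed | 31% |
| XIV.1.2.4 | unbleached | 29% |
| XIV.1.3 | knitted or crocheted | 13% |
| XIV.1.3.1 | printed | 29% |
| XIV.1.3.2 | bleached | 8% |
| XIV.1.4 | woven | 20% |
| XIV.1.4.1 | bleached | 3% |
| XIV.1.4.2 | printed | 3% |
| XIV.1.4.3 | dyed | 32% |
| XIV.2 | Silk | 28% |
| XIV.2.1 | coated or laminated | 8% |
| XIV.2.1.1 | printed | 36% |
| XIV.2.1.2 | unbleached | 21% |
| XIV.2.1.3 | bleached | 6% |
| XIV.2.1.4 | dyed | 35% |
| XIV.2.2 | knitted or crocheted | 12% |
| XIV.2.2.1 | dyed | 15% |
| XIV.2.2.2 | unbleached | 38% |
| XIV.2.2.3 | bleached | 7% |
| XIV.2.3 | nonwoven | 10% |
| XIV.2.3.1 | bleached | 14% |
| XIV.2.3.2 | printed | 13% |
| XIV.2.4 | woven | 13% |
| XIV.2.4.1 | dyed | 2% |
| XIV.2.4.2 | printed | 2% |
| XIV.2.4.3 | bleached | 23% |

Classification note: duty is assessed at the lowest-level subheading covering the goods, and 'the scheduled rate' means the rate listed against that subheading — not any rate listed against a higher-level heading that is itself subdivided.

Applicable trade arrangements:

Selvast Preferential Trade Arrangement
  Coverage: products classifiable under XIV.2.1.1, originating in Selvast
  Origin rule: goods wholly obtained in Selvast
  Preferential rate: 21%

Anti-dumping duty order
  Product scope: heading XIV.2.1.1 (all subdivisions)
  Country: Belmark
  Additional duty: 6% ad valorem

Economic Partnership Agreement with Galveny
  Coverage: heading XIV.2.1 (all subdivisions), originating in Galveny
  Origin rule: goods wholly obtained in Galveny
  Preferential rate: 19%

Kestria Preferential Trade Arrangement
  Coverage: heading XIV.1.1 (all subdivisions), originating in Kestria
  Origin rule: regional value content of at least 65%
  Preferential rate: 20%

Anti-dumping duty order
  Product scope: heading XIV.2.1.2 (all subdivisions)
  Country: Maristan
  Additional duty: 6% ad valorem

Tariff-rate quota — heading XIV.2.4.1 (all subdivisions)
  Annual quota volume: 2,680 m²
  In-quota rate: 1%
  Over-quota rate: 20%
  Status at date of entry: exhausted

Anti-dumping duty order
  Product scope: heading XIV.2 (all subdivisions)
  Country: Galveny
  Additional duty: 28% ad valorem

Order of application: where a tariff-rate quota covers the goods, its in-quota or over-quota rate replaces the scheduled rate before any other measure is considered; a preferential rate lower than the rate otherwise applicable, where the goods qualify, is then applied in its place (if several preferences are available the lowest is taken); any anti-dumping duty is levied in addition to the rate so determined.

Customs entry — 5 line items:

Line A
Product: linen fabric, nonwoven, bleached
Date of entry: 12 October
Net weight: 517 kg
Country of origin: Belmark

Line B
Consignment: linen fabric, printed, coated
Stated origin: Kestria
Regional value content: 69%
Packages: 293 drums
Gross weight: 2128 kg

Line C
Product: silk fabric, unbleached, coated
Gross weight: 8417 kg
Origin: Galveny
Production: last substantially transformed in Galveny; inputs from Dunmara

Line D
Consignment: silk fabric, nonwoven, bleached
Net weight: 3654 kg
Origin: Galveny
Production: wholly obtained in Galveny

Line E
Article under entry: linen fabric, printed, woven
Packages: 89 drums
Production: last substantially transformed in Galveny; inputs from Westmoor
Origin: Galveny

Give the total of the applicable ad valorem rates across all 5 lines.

152%

Line A: linen → XIV.1; nonwoven → XIV.1.1; bleached → XIV.1.1.1. Scheduled 27%. No special measure applies. → 27%.
Line B: linen → XIV.1; coated → XIV.1.2; printed → XIV.1.2.3. Scheduled 31%. Kestria agreement on XIV.1.1: XIV.1.2.3 not covered. → 31%.
Line C: silk → XIV.2; coated → XIV.2.1; unbleached → XIV.2.1.2. Scheduled 21%. Galveny agreement on XIV.2.1: not wholly obtained; anti-dumping (Galveny, XIV.2): +28%; total 21% + 28% = 49%. → 49%.
Line D: silk → XIV.2; nonwoven → XIV.2.3; bleached → XIV.2.3.1. Scheduled 14%. Galveny agreement on XIV.2.1: XIV.2.3.1 not covered; anti-dumping (Galveny, XIV.2): +28%; total 14% + 28% = 42%. → 42%.
Line E: linen → XIV.1; woven → XIV.1.4; printed → XIV.1.4.2. Scheduled 3%. Galveny agreement on XIV.2.1: XIV.1.4.2 not covered. → 3%.
Sum: 27% + 31% + 49% + 42% + 3% = 152%.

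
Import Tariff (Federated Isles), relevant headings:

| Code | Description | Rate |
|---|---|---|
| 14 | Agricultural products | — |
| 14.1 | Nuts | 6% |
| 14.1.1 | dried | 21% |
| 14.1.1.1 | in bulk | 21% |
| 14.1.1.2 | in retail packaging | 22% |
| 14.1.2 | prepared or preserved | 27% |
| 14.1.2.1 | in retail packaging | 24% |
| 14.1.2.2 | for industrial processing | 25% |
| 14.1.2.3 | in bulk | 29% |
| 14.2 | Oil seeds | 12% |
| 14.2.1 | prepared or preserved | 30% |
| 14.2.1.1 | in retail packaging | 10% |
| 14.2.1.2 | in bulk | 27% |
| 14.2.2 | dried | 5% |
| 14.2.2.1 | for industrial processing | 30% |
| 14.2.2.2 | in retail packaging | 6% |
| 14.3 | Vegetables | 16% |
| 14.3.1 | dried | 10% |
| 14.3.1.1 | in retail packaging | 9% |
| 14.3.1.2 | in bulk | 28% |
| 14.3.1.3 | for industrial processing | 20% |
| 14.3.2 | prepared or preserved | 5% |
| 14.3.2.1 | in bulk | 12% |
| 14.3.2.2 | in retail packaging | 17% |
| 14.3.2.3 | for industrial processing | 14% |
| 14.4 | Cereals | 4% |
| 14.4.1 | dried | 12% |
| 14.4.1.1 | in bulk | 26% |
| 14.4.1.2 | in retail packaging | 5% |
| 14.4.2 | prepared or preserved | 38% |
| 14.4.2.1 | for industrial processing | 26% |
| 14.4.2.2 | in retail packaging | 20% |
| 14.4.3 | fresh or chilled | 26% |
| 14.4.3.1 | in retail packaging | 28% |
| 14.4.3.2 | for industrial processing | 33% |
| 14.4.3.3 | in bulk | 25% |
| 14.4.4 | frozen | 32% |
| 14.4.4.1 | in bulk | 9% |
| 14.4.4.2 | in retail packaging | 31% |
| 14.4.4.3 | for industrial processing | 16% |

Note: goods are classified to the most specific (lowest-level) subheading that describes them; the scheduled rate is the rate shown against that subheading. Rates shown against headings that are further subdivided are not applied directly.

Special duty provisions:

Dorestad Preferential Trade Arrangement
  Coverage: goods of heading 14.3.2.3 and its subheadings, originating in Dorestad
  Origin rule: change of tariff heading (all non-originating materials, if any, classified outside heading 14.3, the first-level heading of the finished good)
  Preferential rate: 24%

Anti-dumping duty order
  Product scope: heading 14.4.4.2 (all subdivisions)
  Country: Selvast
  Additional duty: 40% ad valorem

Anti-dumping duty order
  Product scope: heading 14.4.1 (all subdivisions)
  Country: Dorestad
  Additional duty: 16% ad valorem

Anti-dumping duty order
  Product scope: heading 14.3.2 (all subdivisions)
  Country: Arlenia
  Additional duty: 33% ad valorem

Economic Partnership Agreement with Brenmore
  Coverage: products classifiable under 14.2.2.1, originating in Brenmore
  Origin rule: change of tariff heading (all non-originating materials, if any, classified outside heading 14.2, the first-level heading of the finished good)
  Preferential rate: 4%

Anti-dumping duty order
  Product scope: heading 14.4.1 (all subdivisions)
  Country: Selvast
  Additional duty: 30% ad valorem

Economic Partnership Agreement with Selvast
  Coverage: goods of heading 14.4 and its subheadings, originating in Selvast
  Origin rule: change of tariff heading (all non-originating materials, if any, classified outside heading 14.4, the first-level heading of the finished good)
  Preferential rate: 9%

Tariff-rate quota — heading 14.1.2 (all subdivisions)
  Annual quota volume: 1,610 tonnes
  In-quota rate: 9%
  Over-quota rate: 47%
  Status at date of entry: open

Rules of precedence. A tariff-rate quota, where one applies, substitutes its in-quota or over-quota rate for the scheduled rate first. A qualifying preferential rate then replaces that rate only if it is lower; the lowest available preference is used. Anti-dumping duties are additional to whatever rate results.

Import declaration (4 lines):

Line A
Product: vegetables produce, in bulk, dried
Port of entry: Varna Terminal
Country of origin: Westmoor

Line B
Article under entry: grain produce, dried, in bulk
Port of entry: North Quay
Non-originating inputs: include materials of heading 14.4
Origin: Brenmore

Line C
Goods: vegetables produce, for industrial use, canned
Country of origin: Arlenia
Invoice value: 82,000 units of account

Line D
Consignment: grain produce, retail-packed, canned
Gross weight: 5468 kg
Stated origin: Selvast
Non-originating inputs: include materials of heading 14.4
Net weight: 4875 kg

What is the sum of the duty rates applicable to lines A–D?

121%

Line A: vegetables → 14.3; dried → 14.3.1; in bulk → 14.3.1.2. Scheduled 28%. No special measure applies. → 28%.
Line B: grain → 14.4; dried → 14.4.1; in bulk → 14.4.1.1. Scheduled 26%. Brenmore agreement on 14.2.2.1: 14.4.1.1 not covered. → 26%.
Line C: vegetables → 14.3; canned → 14.3.2; for industrial use → 14.3.2.3. Scheduled 14%. anti-dumping (Arlenia, 14.3.2): +33%; total 14% + 33% = 47%. → 47%.
Line D: grain → 14.4; canned → 14.4.2; retail-packed → 14.4.2.2. Scheduled 20%. Selvast agreement on 14.4: CTH not met. → 20%.
Sum: 28% + 26% + 47% + 20% = 121%.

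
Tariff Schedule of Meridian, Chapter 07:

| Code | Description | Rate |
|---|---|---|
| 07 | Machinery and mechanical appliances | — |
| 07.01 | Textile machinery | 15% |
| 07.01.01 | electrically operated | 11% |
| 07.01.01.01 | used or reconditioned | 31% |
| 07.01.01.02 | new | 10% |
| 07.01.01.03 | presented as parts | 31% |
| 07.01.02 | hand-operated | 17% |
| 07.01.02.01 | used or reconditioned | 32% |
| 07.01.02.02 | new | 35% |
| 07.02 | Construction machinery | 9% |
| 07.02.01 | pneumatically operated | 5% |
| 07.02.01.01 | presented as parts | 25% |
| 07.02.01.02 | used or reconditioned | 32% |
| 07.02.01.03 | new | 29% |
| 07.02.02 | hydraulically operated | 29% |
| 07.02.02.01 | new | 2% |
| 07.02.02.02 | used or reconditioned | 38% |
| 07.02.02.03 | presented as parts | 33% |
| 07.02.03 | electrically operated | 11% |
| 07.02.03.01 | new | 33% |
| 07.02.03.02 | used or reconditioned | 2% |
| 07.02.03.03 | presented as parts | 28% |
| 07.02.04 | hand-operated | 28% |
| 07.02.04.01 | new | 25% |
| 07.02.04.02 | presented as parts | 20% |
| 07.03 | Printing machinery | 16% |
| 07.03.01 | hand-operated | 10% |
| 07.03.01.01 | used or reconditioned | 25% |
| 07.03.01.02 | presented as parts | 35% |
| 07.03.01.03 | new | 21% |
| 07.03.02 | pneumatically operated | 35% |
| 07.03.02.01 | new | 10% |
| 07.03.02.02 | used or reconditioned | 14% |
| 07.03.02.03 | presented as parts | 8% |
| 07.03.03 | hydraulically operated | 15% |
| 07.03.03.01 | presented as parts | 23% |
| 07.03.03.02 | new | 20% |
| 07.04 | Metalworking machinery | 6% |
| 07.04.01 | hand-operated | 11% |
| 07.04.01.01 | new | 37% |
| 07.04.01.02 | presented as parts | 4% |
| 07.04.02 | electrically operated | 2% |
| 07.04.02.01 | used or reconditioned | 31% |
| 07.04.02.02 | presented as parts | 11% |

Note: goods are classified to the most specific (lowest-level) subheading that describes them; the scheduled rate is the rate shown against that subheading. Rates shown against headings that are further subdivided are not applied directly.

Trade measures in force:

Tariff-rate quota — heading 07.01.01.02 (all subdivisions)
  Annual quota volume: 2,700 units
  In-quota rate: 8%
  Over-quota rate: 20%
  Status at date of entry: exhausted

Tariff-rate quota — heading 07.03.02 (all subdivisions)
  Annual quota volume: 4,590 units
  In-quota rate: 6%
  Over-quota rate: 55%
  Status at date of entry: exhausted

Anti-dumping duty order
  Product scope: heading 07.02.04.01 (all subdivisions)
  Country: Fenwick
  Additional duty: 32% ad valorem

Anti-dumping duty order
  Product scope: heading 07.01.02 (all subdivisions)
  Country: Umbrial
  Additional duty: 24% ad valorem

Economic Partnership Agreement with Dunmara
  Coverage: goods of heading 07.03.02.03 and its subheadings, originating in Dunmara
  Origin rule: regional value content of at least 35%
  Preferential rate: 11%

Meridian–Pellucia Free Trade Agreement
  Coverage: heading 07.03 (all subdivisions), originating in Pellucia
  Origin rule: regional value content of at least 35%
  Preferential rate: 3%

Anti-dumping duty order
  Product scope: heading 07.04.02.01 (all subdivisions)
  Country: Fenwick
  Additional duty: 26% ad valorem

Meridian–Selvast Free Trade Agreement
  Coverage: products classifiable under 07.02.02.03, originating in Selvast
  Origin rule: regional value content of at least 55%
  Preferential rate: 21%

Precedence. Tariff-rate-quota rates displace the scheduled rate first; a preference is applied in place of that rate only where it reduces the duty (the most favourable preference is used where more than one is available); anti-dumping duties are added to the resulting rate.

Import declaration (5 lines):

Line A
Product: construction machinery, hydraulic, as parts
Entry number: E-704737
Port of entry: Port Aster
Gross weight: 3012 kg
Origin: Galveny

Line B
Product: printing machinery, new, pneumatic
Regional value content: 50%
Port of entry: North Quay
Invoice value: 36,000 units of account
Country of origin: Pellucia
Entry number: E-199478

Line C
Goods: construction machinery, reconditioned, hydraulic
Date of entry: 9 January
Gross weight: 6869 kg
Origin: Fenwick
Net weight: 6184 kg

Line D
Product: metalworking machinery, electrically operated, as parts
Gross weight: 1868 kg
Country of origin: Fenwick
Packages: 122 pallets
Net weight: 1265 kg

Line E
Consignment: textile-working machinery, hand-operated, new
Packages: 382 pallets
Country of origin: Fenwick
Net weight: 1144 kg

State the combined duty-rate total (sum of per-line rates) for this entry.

120%

Line A: construction → 07.02; hydraulic → 07.02.02; as parts → 07.02.02.03. Scheduled 33%. No special measure applies. → 33%.
Line B: printing → 07.03; pneumatic → 07.03.02; new → 07.03.02.01. Scheduled 10%. quota on 07.03.02 exhausted → over-quota 55%; Pellucia agreement on 07.03: RVC ≥ 35% → 3% available; preferential 3%. → 3%.
Line C: construction → 07.02; hydraulic → 07.02.02; reconditioned → 07.02.02.02. Scheduled 38%. No special measure applies. → 38%.
Line D: metalworking → 07.04; electrically operated → 07.04.02; as parts → 07.04.02.02. Scheduled 11%. No special measure applies. → 11%.
Line E: textile-working → 07.01; hand-operated → 07.01.02; new → 07.01.02.02. Scheduled 35%. No special measure applies. → 35%.
Sum: 33% + 3% + 38% + 11% + 35% = 120%.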